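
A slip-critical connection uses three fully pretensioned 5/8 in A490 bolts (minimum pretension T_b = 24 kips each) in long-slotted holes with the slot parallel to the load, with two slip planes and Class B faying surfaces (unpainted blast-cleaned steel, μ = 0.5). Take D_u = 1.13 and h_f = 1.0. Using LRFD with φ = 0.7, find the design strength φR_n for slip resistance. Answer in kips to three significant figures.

R_n = μ · D_u · h_f · T_b · n_s · n_b = 0.5 × 1.13 × 1.0 × 24 × 2 × 3 = 81.36 kips.
Design strength φR_n = 0.7 × 81.36 = 57 kips.

57 kips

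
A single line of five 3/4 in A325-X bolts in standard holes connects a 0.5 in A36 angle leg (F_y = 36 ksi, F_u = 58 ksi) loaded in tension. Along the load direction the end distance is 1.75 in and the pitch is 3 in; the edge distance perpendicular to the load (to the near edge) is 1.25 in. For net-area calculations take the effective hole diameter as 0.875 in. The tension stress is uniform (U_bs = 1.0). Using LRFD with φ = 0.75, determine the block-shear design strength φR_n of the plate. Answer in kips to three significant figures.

Shear plane L_v = 1.75 + 4·3 = 13.75 in; A_gv = 13.75 × 0.5 = 6.875 in².
A_nv = (13.75 − 4.5·0.875) × 0.5 = 4.906 in².
A_nt = (1.25 − 0.5·0.875) × 0.5 = 0.4062 in².
0.6 F_u A_nv = 170.7 kips; 0.6 F_y A_gv = 148.5 kips → shear yielding governs the shear term.
R_n = 148.5 + 1.0 × 58 × 0.4062 = 172.1 kips.
Design strength φR_n = 0.75 × 172.1 = 129 kips.

129 kips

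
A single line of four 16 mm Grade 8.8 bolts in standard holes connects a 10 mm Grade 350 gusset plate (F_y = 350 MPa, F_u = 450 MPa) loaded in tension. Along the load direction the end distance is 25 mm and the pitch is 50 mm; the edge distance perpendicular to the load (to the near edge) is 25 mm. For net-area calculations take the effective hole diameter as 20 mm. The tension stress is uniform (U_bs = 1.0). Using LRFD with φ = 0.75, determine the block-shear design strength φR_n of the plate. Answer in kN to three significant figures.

Shear plane L_v = 25 + 3·50 = 175 mm; A_gv = 175 × 10 = 1750 mm².
A_nv = (175 − 3.5·20) × 10 = 1050 mm².
A_nt = (25 − 0.5·20) × 10 = 150 mm².
0.6 F_u A_nv = 283.5 kN; 0.6 F_y A_gv = 367.5 kN → shear rupture governs the shear term.
R_n = 283.5 + 1.0 × 450 × 150 / 1000 = 351 kN.
Design strength φR_n = 0.75 × 351 = 263 kN.

263 kN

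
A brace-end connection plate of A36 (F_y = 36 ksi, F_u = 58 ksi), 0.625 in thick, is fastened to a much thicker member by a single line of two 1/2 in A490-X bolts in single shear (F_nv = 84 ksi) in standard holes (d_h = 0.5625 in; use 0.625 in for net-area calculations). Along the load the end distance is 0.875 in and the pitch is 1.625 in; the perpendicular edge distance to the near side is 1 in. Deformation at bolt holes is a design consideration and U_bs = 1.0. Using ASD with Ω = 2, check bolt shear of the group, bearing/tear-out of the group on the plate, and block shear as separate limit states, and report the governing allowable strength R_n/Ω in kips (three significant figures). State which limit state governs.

16.5 kips (bolt shear governs)

Bolt shear: A_b = π·0.5²/4 = 0.1963 in²; R_n = 84 × 0.1963 × 2 × 1 = 32.99 kips → 32.99 / 2 = 16.5 kips.
Bearing: edge l_c = 0.5938, r_n = 25.83 kips; interior l_c = 1.062, r_n = 43.5 kips; R_n = 25.83 + 1·43.5 = 69.33 kips → 34.7 kips.
Block shear: A_gv = 1.562, A_nv = 0.9766, A_nt = 0.4297 in²; R_n = min(0.6F_uA_nv, 0.6F_yA_gv) + U_bs·F_u·A_nt = 58.67 kips → 29.3 kips.
Bolt shear governs: 16.5 kips.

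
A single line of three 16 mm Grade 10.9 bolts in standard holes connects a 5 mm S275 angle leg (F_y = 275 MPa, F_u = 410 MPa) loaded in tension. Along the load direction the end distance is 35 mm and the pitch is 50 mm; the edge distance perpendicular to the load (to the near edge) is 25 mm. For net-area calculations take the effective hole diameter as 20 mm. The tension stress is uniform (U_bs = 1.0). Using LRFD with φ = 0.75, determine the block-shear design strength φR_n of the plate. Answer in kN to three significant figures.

Shear plane L_v = 35 + 2·50 = 135 mm; A_gv = 135 × 5 = 675 mm².
A_nv = (135 − 2.5·20) × 5 = 425 mm².
A_nt = (25 − 0.5·20) × 5 = 75 mm².
0.6 F_u A_nv = 104.5 kN; 0.6 F_y A_gv = 111.4 kN → shear rupture governs the shear term.
R_n = 104.5 + 1.0 × 410 × 75 / 1000 = 135.3 kN.
Design strength φR_n = 0.75 × 135.3 = 101 kN.

101 kN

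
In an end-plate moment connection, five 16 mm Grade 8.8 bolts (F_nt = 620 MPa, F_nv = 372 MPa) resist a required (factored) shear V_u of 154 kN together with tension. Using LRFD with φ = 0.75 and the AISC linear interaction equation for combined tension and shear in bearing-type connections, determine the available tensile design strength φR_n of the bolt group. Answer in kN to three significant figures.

351 kN

A_b = π·16²/4 = 201.1 mm²; f_rv = 154 × 1000 / (5 × 201.1) = 153.2 MPa.
F'_nt = 1.3 F_nt − (F_nt / φF_nv) f_rv = 1.3·620 − (620/(0.75·372))·153.2 = 465.6 MPa, capped at F_nt → F'_nt = 465.6 MPa.
R_n = F'_nt · A_b · n = 465.6 × 201.1 × 5 / 1000 = 468.1 kN.
Design strength φR_n = 0.75 × 468.1 = 351 kN.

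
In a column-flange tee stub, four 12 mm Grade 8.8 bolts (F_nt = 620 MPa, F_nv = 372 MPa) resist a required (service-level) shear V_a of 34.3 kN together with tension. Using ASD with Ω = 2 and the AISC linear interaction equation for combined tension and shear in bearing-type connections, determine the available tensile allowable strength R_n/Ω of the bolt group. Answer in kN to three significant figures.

125 kN

A_b = π·12²/4 = 113.1 mm²; f_rv = 34.3 × 1000 / (4 × 113.1) = 75.82 MPa.
F'_nt = 1.3 F_nt − (Ω F_nt / F_nv) f_rv = 1.3·620 − (2·620/372)·75.82 = 553.3 MPa, capped at F_nt → F'_nt = 553.3 MPa.
R_n = F'_nt · A_b · n = 553.3 × 113.1 × 4 / 1000 = 250.3 kN.
Allowable strength R_n/Ω = 250.3 / 2 = 125 kN.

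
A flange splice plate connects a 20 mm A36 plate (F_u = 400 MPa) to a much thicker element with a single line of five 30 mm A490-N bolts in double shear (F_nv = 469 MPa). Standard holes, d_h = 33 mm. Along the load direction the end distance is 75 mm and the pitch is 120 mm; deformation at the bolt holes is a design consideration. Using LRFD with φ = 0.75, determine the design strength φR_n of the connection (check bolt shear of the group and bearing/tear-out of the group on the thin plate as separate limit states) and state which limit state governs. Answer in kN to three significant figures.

Bolt shear: A_b = π·30²/4 = 706.9 mm²; R_n = 469 × 706.9 × 5 × 2 / 1000 = 3315 kN → 0.75 × 3315 = 2490 kN.
Bearing (1.2 l_c t F_u ≤ 2.4 d t F_u): upper limit = 2.4·30·20·400 / 1000 = 576 kN.
  Edge l_c = 75 − 33/2 = 58.5 → r_n = 561.6 kN; interior l_c = 120 − 33 = 87 → r_n = 576 kN.
  R_n,bearing = 1·561.6 + 4·576 = 2866 kN → 0.75 × 2866 = 2150 kN.
Bearing governs: 2150 kN.

2150 kN (bearing governs)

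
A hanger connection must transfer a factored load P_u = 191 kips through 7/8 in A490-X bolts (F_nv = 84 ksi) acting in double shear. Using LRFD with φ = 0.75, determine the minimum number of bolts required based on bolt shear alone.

3 bolts

A_b = π·0.875²/4 = 0.6013 in².
Per-bolt design strength φR_n = 0.75 × 84 × 0.6013 × 2 = 75.77 kips.
n ≥ 191 / 75.77 = 2.521 → use 3 bolts.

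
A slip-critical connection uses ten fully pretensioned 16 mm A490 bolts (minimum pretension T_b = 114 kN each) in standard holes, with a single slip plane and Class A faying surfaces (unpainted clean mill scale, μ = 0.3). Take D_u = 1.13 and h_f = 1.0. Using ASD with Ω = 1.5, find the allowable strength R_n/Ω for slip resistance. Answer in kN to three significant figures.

R_n = μ · D_u · h_f · T_b · n_s · n_b = 0.3 × 1.13 × 1.0 × 114 × 1 × 10 = 386.5 kN.
Allowable strength R_n/Ω = 386.5 / 1.5 = 258 kN.

258 kN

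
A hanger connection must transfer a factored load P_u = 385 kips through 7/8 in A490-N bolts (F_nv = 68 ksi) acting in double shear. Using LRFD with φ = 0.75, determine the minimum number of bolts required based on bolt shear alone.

A_b = π·0.875²/4 = 0.6013 in².
Per-bolt design strength φR_n = 0.75 × 68 × 0.6013 × 2 = 61.33 kips.
n ≥ 385 / 61.33 = 6.277 → use 7 bolts.

7 bolts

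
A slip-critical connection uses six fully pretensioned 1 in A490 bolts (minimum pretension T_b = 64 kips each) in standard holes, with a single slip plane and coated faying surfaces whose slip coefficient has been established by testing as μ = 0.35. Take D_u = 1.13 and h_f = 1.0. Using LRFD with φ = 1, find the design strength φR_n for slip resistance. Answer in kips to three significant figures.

152 kips

R_n = μ · D_u · h_f · T_b · n_s · n_b = 0.35 × 1.13 × 1.0 × 64 × 1 × 6 = 151.9 kips.
Design strength φR_n = 1 × 151.9 = 152 kips.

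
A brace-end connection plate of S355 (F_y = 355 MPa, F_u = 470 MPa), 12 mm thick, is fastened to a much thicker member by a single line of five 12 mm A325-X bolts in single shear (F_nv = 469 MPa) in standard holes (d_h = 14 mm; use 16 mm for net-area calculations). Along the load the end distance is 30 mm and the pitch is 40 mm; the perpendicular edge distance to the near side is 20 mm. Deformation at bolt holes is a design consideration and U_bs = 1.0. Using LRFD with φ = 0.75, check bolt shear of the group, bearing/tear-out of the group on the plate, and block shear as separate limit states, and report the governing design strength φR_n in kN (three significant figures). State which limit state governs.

199 kN (bolt shear governs)

Bolt shear: A_b = π·12²/4 = 113.1 mm²; R_n = 469 × 113.1 × 5 × 1 / 1000 = 265.2 kN → 0.75 × 265.2 = 199 kN.
Bearing: edge l_c = 23, r_n = 155.7 kN; interior l_c = 26, r_n = 162.4 kN; R_n = 155.7 + 4·162.4 = 805.4 kN → 604 kN.
Block shear: A_gv = 2280, A_nv = 1416, A_nt = 144 mm²; R_n = min(0.6F_uA_nv, 0.6F_yA_gv) + U_bs·F_u·A_nt = 467 kN → 350 kN.
Bolt shear governs: 199 kN.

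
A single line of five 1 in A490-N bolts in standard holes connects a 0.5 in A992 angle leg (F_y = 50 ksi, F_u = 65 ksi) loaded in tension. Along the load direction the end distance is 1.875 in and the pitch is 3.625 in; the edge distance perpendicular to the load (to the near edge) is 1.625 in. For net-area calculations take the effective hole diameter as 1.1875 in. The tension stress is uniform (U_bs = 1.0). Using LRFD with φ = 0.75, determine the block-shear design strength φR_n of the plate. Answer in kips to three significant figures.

186 kips

Shear plane L_v = 1.875 + 4·3.625 = 16.38 in; A_gv = 16.38 × 0.5 = 8.188 in².
A_nv = (16.38 − 4.5·1.1875) × 0.5 = 5.516 in².
A_nt = (1.625 − 0.5·1.1875) × 0.5 = 0.5156 in².
0.6 F_u A_nv = 215.1 kips; 0.6 F_y A_gv = 245.6 kips → shear rupture governs the shear term.
R_n = 215.1 + 1.0 × 65 × 0.5156 = 248.6 kips.
Design strength φR_n = 0.75 × 248.6 = 186 kips.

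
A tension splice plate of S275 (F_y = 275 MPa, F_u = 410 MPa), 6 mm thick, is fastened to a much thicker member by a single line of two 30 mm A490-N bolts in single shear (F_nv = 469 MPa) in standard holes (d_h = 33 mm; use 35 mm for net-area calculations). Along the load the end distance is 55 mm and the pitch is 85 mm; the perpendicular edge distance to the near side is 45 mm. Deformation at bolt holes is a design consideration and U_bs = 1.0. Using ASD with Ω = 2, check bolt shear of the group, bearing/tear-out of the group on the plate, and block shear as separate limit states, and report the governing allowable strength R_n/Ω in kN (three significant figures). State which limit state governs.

Bolt shear: A_b = π·30²/4 = 706.9 mm²; R_n = 469 × 706.9 × 2 × 1 / 1000 = 663 kN → 663 / 2 = 332 kN.
Bearing: edge l_c = 38.5, r_n = 113.7 kN; interior l_c = 52, r_n = 153.5 kN; R_n = 113.7 + 1·153.5 = 267.2 kN → 134 kN.
Block shear: A_gv = 840, A_nv = 525, A_nt = 165 mm²; R_n = min(0.6F_uA_nv, 0.6F_yA_gv) + U_bs·F_u·A_nt = 196.8 kN → 98.4 kN.
Block shear governs: 98.4 kN.

98.4 kN (block shear governs)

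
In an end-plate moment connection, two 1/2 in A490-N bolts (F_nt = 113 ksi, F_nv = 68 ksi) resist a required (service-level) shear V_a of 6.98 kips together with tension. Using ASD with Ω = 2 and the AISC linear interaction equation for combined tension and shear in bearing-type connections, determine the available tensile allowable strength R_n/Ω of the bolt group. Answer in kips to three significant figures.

A_b = π·0.5²/4 = 0.1963 in²; f_rv = 6.98 / (2 × 0.1963) = 17.77 ksi.
F'_nt = 1.3 F_nt − (Ω F_nt / F_nv) f_rv = 1.3·113 − (2·113/68)·17.77 = 87.83 ksi, capped at F_nt → F'_nt = 87.83 ksi.
R_n = F'_nt · A_b · n = 87.83 × 0.1963 × 2 = 34.49 kips.
Allowable strength R_n/Ω = 34.49 / 2 = 17.2 kips.

17.2 kips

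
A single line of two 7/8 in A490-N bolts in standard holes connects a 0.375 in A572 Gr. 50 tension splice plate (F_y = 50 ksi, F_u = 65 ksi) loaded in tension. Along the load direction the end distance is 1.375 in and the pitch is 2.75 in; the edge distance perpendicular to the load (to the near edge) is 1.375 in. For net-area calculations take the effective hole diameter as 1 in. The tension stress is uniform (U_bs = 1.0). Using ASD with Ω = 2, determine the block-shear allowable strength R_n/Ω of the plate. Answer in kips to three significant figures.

29.9 kips

Shear plane L_v = 1.375 + 1·2.75 = 4.125 in; A_gv = 4.125 × 0.375 = 1.547 in².
A_nv = (4.125 − 1.5·1) × 0.375 = 0.9844 in².
A_nt = (1.375 − 0.5·1) × 0.375 = 0.3281 in².
0.6 F_u A_nv = 38.39 kips; 0.6 F_y A_gv = 46.41 kips → shear rupture governs the shear term.
R_n = 38.39 + 1.0 × 65 × 0.3281 = 59.72 kips.
Allowable strength R_n/Ω = 59.72 / 2 = 29.9 kips.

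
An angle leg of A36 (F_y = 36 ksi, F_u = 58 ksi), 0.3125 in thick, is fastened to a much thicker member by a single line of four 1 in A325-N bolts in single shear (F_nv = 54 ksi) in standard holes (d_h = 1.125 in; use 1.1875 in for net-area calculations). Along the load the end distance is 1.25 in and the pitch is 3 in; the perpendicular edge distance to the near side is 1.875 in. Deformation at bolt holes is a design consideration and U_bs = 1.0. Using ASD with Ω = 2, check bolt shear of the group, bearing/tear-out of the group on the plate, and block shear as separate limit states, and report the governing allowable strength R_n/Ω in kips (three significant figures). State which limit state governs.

44.7 kips (block shear governs)

Bolt shear: A_b = π·1²/4 = 0.7854 in²; R_n = 54 × 0.7854 × 4 × 1 = 169.6 kips → 169.6 / 2 = 84.8 kips.
Bearing: edge l_c = 0.6875, r_n = 14.95 kips; interior l_c = 1.875, r_n = 40.78 kips; R_n = 14.95 + 3·40.78 = 137.3 kips → 68.6 kips.
Block shear: A_gv = 3.203, A_nv = 1.904, A_nt = 0.4004 in²; R_n = min(0.6F_uA_nv, 0.6F_yA_gv) + U_bs·F_u·A_nt = 89.49 kips → 44.7 kips.
Block shear governs: 44.7 kips.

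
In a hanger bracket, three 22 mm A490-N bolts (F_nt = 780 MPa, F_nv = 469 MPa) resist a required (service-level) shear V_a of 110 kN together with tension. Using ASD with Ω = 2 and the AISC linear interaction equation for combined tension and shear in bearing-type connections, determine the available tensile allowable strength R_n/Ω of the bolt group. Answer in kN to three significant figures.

A_b = π·22²/4 = 380.1 mm²; f_rv = 110 × 1000 / (3 × 380.1) = 96.46 MPa.
F'_nt = 1.3 F_nt − (Ω F_nt / F_nv) f_rv = 1.3·780 − (2·780/469)·96.46 = 693.2 MPa, capped at F_nt → F'_nt = 693.2 MPa.
R_n = F'_nt · A_b · n = 693.2 × 380.1 × 3 / 1000 = 790.5 kN.
Allowable strength R_n/Ω = 790.5 / 2 = 395 kN.

395 kN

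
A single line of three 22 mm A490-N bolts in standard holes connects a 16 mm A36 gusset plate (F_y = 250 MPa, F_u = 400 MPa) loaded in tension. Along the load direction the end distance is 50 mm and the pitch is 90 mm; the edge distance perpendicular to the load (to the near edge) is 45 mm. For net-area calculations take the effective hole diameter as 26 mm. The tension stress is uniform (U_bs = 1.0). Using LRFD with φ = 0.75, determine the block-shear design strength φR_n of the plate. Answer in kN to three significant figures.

568 kN

Shear plane L_v = 50 + 2·90 = 230 mm; A_gv = 230 × 16 = 3680 mm².
A_nv = (230 − 2.5·26) × 16 = 2640 mm².
A_nt = (45 − 0.5·26) × 16 = 512 mm².
0.6 F_u A_nv = 633.6 kN; 0.6 F_y A_gv = 552 kN → shear yielding governs the shear term.
R_n = 552 + 1.0 × 400 × 512 / 1000 = 756.8 kN.
Design strength φR_n = 0.75 × 756.8 = 568 kN.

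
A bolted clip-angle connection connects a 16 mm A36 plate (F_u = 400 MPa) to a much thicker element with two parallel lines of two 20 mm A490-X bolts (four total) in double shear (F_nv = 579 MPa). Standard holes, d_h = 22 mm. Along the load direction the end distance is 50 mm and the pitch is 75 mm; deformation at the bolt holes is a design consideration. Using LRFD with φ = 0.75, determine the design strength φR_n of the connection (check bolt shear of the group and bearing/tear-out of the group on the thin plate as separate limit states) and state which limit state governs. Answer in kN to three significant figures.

Bolt shear: A_b = π·20²/4 = 314.2 mm²; R_n = 579 × 314.2 × 4 × 2 / 1000 = 1455 kN → 0.75 × 1455 = 1090 kN.
Bearing (1.2 l_c t F_u ≤ 2.4 d t F_u): upper limit = 2.4·20·16·400 / 1000 = 307.2 kN.
  Edge l_c = 50 − 22/2 = 39 → r_n = 299.5 kN; interior l_c = 75 − 22 = 53 → r_n = 307.2 kN.
  R_n,bearing = 2·299.5 + 2·307.2 = 1213 kN → 0.75 × 1213 = 910 kN.
Bearing governs: 910 kN.

910 kN (bearing governs)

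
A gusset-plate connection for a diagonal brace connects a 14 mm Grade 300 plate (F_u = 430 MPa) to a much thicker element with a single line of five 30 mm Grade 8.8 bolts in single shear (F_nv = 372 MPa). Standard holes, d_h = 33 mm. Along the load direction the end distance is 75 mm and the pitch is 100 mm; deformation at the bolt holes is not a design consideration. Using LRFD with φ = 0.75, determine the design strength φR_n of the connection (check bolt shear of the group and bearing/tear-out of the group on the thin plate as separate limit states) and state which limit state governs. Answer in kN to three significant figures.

Bolt shear: A_b = π·30²/4 = 706.9 mm²; R_n = 372 × 706.9 × 5 × 1 / 1000 = 1315 kN → 0.75 × 1315 = 986 kN.
Bearing (1.5 l_c t F_u ≤ 3.0 d t F_u): upper limit = 3.0·30·14·430 / 1000 = 541.8 kN.
  Edge l_c = 75 − 33/2 = 58.5 → r_n = 528.3 kN; interior l_c = 100 − 33 = 67 → r_n = 541.8 kN.
  R_n,bearing = 1·528.3 + 4·541.8 = 2695 kN → 0.75 × 2695 = 2020 kN.
Bolt shear governs: 986 kN.

986 kN (bolt shear governs)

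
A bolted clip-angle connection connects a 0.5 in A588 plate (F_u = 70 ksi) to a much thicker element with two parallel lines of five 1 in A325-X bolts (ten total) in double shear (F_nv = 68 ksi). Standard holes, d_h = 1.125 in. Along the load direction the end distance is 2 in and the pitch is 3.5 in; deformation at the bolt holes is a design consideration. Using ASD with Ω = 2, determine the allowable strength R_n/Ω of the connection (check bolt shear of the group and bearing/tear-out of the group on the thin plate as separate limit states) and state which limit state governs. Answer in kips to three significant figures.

396 kips (bearing governs)

Bolt shear: A_b = π·1²/4 = 0.7854 in²; R_n = 68 × 0.7854 × 10 × 2 = 1068 kips → 1068 / 2 = 534 kips.
Bearing (1.2 l_c t F_u ≤ 2.4 d t F_u): upper limit = 2.4·1·0.5·70 = 84 kips.
  Edge l_c = 2 − 1.125/2 = 1.438 → r_n = 60.37 kips; interior l_c = 3.5 − 1.125 = 2.375 → r_n = 84 kips.
  R_n,bearing = 2·60.37 + 8·84 = 792.8 kips → 792.8 / 2 = 396 kips.
Bearing governs: 396 kips.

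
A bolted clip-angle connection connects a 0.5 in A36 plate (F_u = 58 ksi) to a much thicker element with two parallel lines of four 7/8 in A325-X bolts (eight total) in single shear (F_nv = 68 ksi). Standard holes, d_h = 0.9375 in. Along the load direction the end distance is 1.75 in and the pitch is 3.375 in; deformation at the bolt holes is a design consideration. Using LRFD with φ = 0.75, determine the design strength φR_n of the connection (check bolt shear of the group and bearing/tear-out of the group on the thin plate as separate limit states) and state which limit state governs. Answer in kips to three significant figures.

245 kips (bolt shear governs)

Bolt shear: A_b = π·0.875²/4 = 0.6013 in²; R_n = 68 × 0.6013 × 8 × 1 = 327.1 kips → 0.75 × 327.1 = 245 kips.
Bearing (1.2 l_c t F_u ≤ 2.4 d t F_u): upper limit = 2.4·0.875·0.5·58 = 60.9 kips.
  Edge l_c = 1.75 − 0.9375/2 = 1.281 → r_n = 44.59 kips; interior l_c = 3.375 − 0.9375 = 2.438 → r_n = 60.9 kips.
  R_n,bearing = 2·44.59 + 6·60.9 = 454.6 kips → 0.75 × 454.6 = 341 kips.
Bolt shear governs: 245 kips.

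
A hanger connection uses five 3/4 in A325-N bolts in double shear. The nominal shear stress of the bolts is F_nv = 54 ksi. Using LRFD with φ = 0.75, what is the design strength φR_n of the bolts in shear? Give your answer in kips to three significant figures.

A_b = π × 0.75² / 4 = 0.4418 in².
R_n = F_nv · A_b · n · n_s = 54 × 0.4418 × 5 × 2 = 238.6 kips.
Design strength φR_n = 0.75 × 238.6 = 179 kips.

179 kips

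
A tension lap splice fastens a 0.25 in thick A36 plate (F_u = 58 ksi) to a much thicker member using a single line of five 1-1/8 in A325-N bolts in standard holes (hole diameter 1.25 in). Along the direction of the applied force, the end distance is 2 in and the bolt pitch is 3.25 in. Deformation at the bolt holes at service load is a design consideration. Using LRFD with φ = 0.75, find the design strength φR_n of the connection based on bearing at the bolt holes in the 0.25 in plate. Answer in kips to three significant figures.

122 kips

Per bolt r_n = 1.2 l_c t F_u ≤ 2.4 d t F_u; upper limit = 2.4 × 1.125 × 0.25 × 58 = 39.15 kips.
Edge bolt: l_c = 2 − 1.25/2 = 1.375 in → 1.2 × 1.375 × 0.25 × 58 = 23.92 → r_n = 23.92 kips.
Interior bolts: l_c = 3.25 − 1.25 = 2 in → 1.2 × 2 × 0.25 × 58 = 34.8 → r_n = 34.8 kips.
R_n = 1 × 23.92 + 4 × 34.8 = 163.1 kips.
Design strength φR_n = 0.75 × 163.1 = 122 kips.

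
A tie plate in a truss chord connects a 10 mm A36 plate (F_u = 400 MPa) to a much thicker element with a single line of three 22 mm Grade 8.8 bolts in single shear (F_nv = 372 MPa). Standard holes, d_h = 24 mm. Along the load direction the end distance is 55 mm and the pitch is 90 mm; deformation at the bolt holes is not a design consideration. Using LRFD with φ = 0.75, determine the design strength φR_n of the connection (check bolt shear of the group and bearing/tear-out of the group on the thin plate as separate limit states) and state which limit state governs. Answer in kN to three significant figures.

318 kN (bolt shear governs)

Bolt shear: A_b = π·22²/4 = 380.1 mm²; R_n = 372 × 380.1 × 3 × 1 / 1000 = 424.2 kN → 0.75 × 424.2 = 318 kN.
Bearing (1.5 l_c t F_u ≤ 3.0 d t F_u): upper limit = 3.0·22·10·400 / 1000 = 264 kN.
  Edge l_c = 55 − 24/2 = 43 → r_n = 258 kN; interior l_c = 90 − 24 = 66 → r_n = 264 kN.
  R_n,bearing = 1·258 + 2·264 = 786 kN → 0.75 × 786 = 590 kN.
Bolt shear governs: 318 kN.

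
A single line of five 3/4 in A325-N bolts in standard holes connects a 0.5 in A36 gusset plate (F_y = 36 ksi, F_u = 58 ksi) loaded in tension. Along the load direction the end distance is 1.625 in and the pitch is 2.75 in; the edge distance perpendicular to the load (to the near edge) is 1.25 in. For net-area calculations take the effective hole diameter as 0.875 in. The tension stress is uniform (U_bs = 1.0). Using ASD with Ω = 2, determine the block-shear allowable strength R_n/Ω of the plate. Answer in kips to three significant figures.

Shear plane L_v = 1.625 + 4·2.75 = 12.62 in; A_gv = 12.62 × 0.5 = 6.312 in².
A_nv = (12.62 − 4.5·0.875) × 0.5 = 4.344 in².
A_nt = (1.25 − 0.5·0.875) × 0.5 = 0.4062 in².
0.6 F_u A_nv = 151.2 kips; 0.6 F_y A_gv = 136.3 kips → shear yielding governs the shear term.
R_n = 136.3 + 1.0 × 58 × 0.4062 = 159.9 kips.
Allowable strength R_n/Ω = 159.9 / 2 = 80 kips.

80 kips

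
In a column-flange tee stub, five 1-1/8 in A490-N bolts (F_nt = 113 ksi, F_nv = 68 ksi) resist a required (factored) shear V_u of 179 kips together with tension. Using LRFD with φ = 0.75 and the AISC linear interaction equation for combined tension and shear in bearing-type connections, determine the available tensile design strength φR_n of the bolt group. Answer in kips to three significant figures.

250 kips

A_b = π·1.125²/4 = 0.994 in²; f_rv = 179 / (5 × 0.994) = 36.02 ksi.
F'_nt = 1.3 F_nt − (F_nt / φF_nv) f_rv = 1.3·113 − (113/(0.75·68))·36.02 = 67.1 ksi, capped at F_nt → F'_nt = 67.1 ksi.
R_n = F'_nt · A_b · n = 67.1 × 0.994 × 5 = 333.5 kips.
Design strength φR_n = 0.75 × 333.5 = 250 kips.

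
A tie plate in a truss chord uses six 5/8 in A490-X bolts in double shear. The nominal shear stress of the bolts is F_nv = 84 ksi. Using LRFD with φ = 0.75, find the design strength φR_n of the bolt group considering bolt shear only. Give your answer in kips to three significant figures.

232 kips

A_b = π × 0.625² / 4 = 0.3068 in².
R_n = F_nv · A_b · n · n_s = 84 × 0.3068 × 6 × 2 = 309.3 kips.
Design strength φR_n = 0.75 × 309.3 = 232 kips.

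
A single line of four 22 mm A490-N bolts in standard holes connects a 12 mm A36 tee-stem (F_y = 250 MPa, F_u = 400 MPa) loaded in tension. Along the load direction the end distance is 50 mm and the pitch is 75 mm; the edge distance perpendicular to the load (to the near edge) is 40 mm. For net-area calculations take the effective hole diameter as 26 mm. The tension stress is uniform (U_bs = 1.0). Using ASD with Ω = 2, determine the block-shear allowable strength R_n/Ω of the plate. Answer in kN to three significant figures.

Shear plane L_v = 50 + 3·75 = 275 mm; A_gv = 275 × 12 = 3300 mm².
A_nv = (275 − 3.5·26) × 12 = 2208 mm².
A_nt = (40 − 0.5·26) × 12 = 324 mm².
0.6 F_u A_nv = 529.9 kN; 0.6 F_y A_gv = 495 kN → shear yielding governs the shear term.
R_n = 495 + 1.0 × 400 × 324 / 1000 = 624.6 kN.
Allowable strength R_n/Ω = 624.6 / 2 = 312 kN.

312 kN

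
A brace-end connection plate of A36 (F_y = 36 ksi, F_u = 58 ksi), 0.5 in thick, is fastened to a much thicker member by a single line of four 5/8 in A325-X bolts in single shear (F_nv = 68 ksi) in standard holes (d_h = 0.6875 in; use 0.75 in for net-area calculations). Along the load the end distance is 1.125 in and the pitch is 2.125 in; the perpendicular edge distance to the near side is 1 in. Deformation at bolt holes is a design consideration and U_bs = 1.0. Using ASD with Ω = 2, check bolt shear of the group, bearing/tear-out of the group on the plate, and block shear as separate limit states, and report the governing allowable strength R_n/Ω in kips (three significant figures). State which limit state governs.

41.7 kips (bolt shear governs)

Bolt shear: A_b = π·0.625²/4 = 0.3068 in²; R_n = 68 × 0.3068 × 4 × 1 = 83.45 kips → 83.45 / 2 = 41.7 kips.
Bearing: edge l_c = 0.7812, r_n = 27.19 kips; interior l_c = 1.438, r_n = 43.5 kips; R_n = 27.19 + 3·43.5 = 157.7 kips → 78.8 kips.
Block shear: A_gv = 3.75, A_nv = 2.438, A_nt = 0.3125 in²; R_n = min(0.6F_uA_nv, 0.6F_yA_gv) + U_bs·F_u·A_nt = 99.12 kips → 49.6 kips.
Bolt shear governs: 41.7 kips.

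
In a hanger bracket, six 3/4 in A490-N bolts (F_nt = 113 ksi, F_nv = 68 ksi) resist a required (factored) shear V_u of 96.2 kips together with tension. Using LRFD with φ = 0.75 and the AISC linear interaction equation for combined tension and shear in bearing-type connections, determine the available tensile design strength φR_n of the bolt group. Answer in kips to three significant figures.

A_b = π·0.75²/4 = 0.4418 in²; f_rv = 96.2 / (6 × 0.4418) = 36.29 ksi.
F'_nt = 1.3 F_nt − (F_nt / φF_nv) f_rv = 1.3·113 − (113/(0.75·68))·36.29 = 66.49 ksi, capped at F_nt → F'_nt = 66.49 ksi.
R_n = F'_nt · A_b · n = 66.49 × 0.4418 × 6 = 176.2 kips.
Design strength φR_n = 0.75 × 176.2 = 132 kips.

132 kips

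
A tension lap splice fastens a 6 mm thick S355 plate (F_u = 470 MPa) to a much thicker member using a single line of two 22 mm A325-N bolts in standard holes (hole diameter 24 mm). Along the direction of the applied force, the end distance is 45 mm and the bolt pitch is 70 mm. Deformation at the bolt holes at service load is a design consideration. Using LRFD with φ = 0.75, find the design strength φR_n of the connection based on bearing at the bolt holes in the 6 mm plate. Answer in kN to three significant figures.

Per bolt r_n = 1.2 l_c t F_u ≤ 2.4 d t F_u; upper limit = 2.4 × 22 × 6 × 470 / 1000 = 148.9 kN.
Edge bolt: l_c = 45 − 24/2 = 33 mm → 1.2 × 33 × 6 × 470 / 1000 = 111.7 → r_n = 111.7 kN.
Interior bolts: l_c = 70 − 24 = 46 mm → 1.2 × 46 × 6 × 470 / 1000 = 155.7 → r_n = 148.9 kN.
R_n = 1 × 111.7 + 1 × 148.9 = 260.6 kN.
Design strength φR_n = 0.75 × 260.6 = 195 kN.

195 kN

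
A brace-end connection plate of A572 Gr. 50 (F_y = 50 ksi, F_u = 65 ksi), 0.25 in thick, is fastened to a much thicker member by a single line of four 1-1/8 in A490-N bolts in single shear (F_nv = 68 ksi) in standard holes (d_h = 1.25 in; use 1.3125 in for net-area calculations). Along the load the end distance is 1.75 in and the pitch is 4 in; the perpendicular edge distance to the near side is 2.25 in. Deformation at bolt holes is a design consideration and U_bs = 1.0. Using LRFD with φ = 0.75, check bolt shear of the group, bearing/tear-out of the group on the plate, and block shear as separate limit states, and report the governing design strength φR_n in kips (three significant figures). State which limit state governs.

Bolt shear: A_b = π·1.125²/4 = 0.994 in²; R_n = 68 × 0.994 × 4 × 1 = 270.4 kips → 0.75 × 270.4 = 203 kips.
Bearing: edge l_c = 1.125, r_n = 21.94 kips; interior l_c = 2.75, r_n = 43.87 kips; R_n = 21.94 + 3·43.87 = 153.6 kips → 115 kips.
Block shear: A_gv = 3.438, A_nv = 2.289, A_nt = 0.3984 in²; R_n = min(0.6F_uA_nv, 0.6F_yA_gv) + U_bs·F_u·A_nt = 115.2 kips → 86.4 kips.
Block shear governs: 86.4 kips.

86.4 kips (block shear governs)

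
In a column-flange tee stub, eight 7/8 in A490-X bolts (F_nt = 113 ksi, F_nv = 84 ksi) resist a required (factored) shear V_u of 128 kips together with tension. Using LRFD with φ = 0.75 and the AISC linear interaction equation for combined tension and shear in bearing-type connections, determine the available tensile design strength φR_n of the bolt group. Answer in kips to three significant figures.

358 kips

A_b = π·0.875²/4 = 0.6013 in²; f_rv = 128 / (8 × 0.6013) = 26.61 ksi.
F'_nt = 1.3 F_nt − (F_nt / φF_nv) f_rv = 1.3·113 − (113/(0.75·84))·26.61 = 99.17 ksi, capped at F_nt → F'_nt = 99.17 ksi.
R_n = F'_nt · A_b · n = 99.17 × 0.6013 × 8 = 477.1 kips.
Design strength φR_n = 0.75 × 477.1 = 358 kips.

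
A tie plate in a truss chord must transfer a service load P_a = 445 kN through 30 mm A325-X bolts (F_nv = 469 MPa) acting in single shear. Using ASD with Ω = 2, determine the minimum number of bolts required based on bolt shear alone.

3 bolts

A_b = π·30²/4 = 706.9 mm².
Per-bolt allowable strength R_n/Ω = 469 × 706.9 × 1 / 1000 / 2 = 165.8 kN.
n ≥ 445 / 165.8 = 2.685 → use 3 bolts.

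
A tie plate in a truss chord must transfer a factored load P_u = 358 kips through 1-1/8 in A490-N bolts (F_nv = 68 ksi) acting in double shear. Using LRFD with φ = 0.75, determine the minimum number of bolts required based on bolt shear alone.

4 bolts

A_b = π·1.125²/4 = 0.994 in².
Per-bolt design strength φR_n = 0.75 × 68 × 0.994 × 2 = 101.4 kips.
n ≥ 358 / 101.4 = 3.531 → use 4 bolts.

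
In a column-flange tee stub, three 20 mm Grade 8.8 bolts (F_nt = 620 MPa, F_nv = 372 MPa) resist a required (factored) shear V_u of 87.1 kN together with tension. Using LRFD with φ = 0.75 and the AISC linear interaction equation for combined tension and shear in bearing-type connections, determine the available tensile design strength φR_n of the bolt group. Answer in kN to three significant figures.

A_b = π·20²/4 = 314.2 mm²; f_rv = 87.1 × 1000 / (3 × 314.2) = 92.42 MPa.
F'_nt = 1.3 F_nt − (F_nt / φF_nv) f_rv = 1.3·620 − (620/(0.75·372))·92.42 = 600.6 MPa, capped at F_nt → F'_nt = 600.6 MPa.
R_n = F'_nt · A_b · n = 600.6 × 314.2 × 3 / 1000 = 566.1 kN.
Design strength φR_n = 0.75 × 566.1 = 425 kN.

425 kN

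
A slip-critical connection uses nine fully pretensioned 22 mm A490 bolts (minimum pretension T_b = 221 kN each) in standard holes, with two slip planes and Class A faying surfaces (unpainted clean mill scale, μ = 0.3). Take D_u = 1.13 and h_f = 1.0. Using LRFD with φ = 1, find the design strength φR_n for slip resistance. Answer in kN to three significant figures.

R_n = μ · D_u · h_f · T_b · n_s · n_b = 0.3 × 1.13 × 1.0 × 221 × 2 × 9 = 1349 kN.
Design strength φR_n = 1 × 1349 = 1350 kN.

1350 kN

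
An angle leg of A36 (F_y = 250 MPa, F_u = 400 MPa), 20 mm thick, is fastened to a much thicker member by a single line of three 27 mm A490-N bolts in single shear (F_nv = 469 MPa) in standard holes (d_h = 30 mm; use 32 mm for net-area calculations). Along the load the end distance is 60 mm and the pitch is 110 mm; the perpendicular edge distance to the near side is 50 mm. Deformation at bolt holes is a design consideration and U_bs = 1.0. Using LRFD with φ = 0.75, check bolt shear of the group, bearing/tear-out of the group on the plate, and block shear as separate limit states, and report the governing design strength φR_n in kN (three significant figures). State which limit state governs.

Bolt shear: A_b = π·27²/4 = 572.6 mm²; R_n = 469 × 572.6 × 3 × 1 / 1000 = 805.6 kN → 0.75 × 805.6 = 604 kN.
Bearing: edge l_c = 45, r_n = 432 kN; interior l_c = 80, r_n = 518.4 kN; R_n = 432 + 2·518.4 = 1469 kN → 1100 kN.
Block shear: A_gv = 5600, A_nv = 4000, A_nt = 680 mm²; R_n = min(0.6F_uA_nv, 0.6F_yA_gv) + U_bs·F_u·A_nt = 1112 kN → 834 kN.
Bolt shear governs: 604 kN.

604 kN (bolt shear governs)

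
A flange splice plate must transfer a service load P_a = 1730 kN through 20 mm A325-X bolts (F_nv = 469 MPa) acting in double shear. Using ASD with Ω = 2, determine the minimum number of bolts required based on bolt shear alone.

A_b = π·20²/4 = 314.2 mm².
Per-bolt allowable strength R_n/Ω = 469 × 314.2 × 2 / 1000 / 2 = 147.3 kN.
n ≥ 1730 / 147.3 = 11.74 → use 12 bolts.

12 bolts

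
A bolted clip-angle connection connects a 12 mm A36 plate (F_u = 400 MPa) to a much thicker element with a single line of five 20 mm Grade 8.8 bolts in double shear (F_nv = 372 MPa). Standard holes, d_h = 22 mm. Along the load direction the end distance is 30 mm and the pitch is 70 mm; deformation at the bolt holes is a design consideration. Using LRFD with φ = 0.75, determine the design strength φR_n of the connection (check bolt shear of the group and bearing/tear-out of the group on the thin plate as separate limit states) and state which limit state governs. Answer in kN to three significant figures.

Bolt shear: A_b = π·20²/4 = 314.2 mm²; R_n = 372 × 314.2 × 5 × 2 / 1000 = 1169 kN → 0.75 × 1169 = 877 kN.
Bearing (1.2 l_c t F_u ≤ 2.4 d t F_u): upper limit = 2.4·20·12·400 / 1000 = 230.4 kN.
  Edge l_c = 30 − 22/2 = 19 → r_n = 109.4 kN; interior l_c = 70 − 22 = 48 → r_n = 230.4 kN.
  R_n,bearing = 1·109.4 + 4·230.4 = 1031 kN → 0.75 × 1031 = 773 kN.
Bearing governs: 773 kN.

773 kN (bearing governs)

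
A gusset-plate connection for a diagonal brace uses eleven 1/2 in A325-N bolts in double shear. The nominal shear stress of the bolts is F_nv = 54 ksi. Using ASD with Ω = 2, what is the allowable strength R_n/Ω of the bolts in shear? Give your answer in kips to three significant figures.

117 kips

A_b = π × 0.5² / 4 = 0.1963 in².
R_n = F_nv · A_b · n · n_s = 54 × 0.1963 × 11 × 2 = 233.3 kips.
Allowable strength R_n/Ω = 233.3 / 2 = 117 kips.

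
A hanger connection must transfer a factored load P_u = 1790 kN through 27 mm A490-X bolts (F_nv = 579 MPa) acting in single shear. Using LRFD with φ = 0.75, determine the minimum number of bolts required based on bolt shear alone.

8 bolts

A_b = π·27²/4 = 572.6 mm².
Per-bolt design strength φR_n = 0.75 × 579 × 572.6 × 1 / 1000 = 248.6 kN.
n ≥ 1790 / 248.6 = 7.199 → use 8 bolts.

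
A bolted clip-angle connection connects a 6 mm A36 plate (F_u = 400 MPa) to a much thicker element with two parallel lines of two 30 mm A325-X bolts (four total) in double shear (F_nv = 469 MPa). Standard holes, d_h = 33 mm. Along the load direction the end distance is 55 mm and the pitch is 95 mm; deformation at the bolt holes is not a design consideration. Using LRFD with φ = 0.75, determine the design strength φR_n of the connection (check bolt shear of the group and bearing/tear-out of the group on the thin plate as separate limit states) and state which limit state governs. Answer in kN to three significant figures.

532 kN (bearing governs)

Bolt shear: A_b = π·30²/4 = 706.9 mm²; R_n = 469 × 706.9 × 4 × 2 / 1000 = 2652 kN → 0.75 × 2652 = 1990 kN.
Bearing (1.5 l_c t F_u ≤ 3.0 d t F_u): upper limit = 3.0·30·6·400 / 1000 = 216 kN.
  Edge l_c = 55 − 33/2 = 38.5 → r_n = 138.6 kN; interior l_c = 95 − 33 = 62 → r_n = 216 kN.
  R_n,bearing = 2·138.6 + 2·216 = 709.2 kN → 0.75 × 709.2 = 532 kN.
Bearing governs: 532 kN.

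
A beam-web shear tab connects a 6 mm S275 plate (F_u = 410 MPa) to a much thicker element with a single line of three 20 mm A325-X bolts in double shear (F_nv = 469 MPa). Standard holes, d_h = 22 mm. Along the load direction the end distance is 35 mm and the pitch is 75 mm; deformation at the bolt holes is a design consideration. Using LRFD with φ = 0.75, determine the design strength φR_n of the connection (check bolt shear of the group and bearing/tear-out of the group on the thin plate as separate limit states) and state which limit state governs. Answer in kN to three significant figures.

230 kN (bearing governs)

Bolt shear: A_b = π·20²/4 = 314.2 mm²; R_n = 469 × 314.2 × 3 × 2 / 1000 = 884 kN → 0.75 × 884 = 663 kN.
Bearing (1.2 l_c t F_u ≤ 2.4 d t F_u): upper limit = 2.4·20·6·410 / 1000 = 118.1 kN.
  Edge l_c = 35 − 22/2 = 24 → r_n = 70.85 kN; interior l_c = 75 − 22 = 53 → r_n = 118.1 kN.
  R_n,bearing = 1·70.85 + 2·118.1 = 307 kN → 0.75 × 307 = 230 kN.
Bearing governs: 230 kN.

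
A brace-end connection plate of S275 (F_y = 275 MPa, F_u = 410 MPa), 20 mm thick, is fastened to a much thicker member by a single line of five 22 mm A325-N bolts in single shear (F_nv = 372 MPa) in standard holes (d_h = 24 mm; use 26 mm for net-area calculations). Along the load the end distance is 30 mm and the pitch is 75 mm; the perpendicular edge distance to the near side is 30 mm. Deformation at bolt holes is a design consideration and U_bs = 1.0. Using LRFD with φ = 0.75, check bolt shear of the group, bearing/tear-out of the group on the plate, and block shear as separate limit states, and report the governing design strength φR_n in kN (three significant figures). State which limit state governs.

530 kN (bolt shear governs)

Bolt shear: A_b = π·22²/4 = 380.1 mm²; R_n = 372 × 380.1 × 5 × 1 / 1000 = 707 kN → 0.75 × 707 = 530 kN.
Bearing: edge l_c = 18, r_n = 177.1 kN; interior l_c = 51, r_n = 433 kN; R_n = 177.1 + 4·433 = 1909 kN → 1430 kN.
Block shear: A_gv = 6600, A_nv = 4260, A_nt = 340 mm²; R_n = min(0.6F_uA_nv, 0.6F_yA_gv) + U_bs·F_u·A_nt = 1187 kN → 891 kN.
Bolt shear governs: 530 kN.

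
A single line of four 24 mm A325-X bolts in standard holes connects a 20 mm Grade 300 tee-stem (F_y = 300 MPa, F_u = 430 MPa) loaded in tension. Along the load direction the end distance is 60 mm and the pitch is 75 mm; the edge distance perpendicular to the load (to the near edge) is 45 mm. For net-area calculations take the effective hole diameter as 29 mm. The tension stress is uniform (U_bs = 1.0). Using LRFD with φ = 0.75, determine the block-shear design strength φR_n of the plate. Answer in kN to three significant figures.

907 kN

Shear plane L_v = 60 + 3·75 = 285 mm; A_gv = 285 × 20 = 5700 mm².
A_nv = (285 − 3.5·29) × 20 = 3670 mm².
A_nt = (45 − 0.5·29) × 20 = 610 mm².
0.6 F_u A_nv = 946.9 kN; 0.6 F_y A_gv = 1026 kN → shear rupture governs the shear term.
R_n = 946.9 + 1.0 × 430 × 610 / 1000 = 1209 kN.
Design strength φR_n = 0.75 × 1209 = 907 kN.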